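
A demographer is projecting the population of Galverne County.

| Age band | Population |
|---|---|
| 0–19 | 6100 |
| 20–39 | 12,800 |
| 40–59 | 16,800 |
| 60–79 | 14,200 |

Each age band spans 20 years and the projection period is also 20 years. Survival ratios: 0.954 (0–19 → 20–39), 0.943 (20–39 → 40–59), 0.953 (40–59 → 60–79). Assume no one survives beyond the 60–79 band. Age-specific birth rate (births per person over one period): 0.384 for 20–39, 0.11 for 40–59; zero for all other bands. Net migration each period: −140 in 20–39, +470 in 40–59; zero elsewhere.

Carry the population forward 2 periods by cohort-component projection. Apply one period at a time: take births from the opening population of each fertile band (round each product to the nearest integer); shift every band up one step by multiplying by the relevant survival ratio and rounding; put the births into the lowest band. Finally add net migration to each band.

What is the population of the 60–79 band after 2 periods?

11951

Period 1:
Births: 12800 × 0.384 = 4915, 16800 × 0.11 = 1848 ⇒ total 6763
20–39: 6100 × 0.954 = 5819
40–59: 12800 × 0.943 = 12070
60–79: 16800 × 0.953 = 16010
Net migration: 20–39 − 140 → 5679; 40–59 + 470 → 12540
→ [6763, 5679, 12540, 16010]
Period 2:
Births: 5679 × 0.384 = 2181, 12540 × 0.11 = 1379 ⇒ total 3560
20–39: 6763 × 0.954 = 6452
40–59: 5679 × 0.943 = 5355
60–79: 12540 × 0.953 = 11951
Net migration: 20–39 − 140 → 6312; 40–59 + 470 → 5825
→ [3560, 6312, 5825, 11951]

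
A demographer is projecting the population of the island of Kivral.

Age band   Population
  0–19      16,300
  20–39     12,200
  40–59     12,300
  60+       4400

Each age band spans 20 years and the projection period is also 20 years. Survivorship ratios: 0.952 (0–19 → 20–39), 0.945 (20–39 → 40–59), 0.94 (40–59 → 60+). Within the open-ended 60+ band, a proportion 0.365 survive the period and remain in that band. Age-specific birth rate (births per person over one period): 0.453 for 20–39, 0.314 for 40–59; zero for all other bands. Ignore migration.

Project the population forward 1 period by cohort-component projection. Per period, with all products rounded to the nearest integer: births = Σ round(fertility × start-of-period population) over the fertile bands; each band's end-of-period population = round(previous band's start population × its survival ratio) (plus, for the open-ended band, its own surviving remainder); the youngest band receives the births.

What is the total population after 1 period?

49604

[period 1]
Births: 12200 × 0.453 = 5527 ; 12300 × 0.314 = 3862 — total 9389
20–39: 16300 × 0.952 = 15518
40–59: 12200 × 0.945 = 11529
60+: 12300 × 0.94 + 4400 × 0.365 = 11562 + 1606 = 13168
Population now: 0–19=9389, 20–39=15518, 40–59=11529, 60+=13168
Total after period 1: 9389 + 15518 + 11529 + 13168 = 49604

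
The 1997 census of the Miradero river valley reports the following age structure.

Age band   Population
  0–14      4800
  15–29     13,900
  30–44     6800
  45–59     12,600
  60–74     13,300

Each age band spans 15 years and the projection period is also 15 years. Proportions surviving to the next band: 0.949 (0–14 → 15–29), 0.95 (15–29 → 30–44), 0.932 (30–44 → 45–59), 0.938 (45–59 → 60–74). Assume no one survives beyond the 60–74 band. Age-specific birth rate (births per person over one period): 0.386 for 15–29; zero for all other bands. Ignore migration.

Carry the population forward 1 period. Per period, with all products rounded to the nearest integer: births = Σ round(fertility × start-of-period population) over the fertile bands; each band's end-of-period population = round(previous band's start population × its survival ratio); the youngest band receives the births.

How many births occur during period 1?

Period 1.
Births: 13900 × 0.386 = 5365
15–29: 4800 × 0.949 = 4555
30–44: 13900 × 0.95 = 13205
45–59: 6800 × 0.932 = 6338
60–74: 12600 × 0.938 = 11819
→ [5365, 4555, 13205, 6338, 11819]

5365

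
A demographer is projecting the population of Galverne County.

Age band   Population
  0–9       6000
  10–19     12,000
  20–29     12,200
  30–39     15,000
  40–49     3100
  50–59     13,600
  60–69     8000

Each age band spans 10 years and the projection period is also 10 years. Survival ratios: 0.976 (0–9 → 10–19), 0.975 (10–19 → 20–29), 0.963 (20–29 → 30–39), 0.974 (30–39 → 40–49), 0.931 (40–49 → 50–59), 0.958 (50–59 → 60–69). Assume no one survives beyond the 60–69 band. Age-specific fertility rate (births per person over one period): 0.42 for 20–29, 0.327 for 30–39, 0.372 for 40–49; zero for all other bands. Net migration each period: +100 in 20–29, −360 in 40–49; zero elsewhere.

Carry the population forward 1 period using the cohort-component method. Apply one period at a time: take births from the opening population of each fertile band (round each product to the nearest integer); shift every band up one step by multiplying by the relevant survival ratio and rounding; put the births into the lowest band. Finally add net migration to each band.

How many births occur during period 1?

11182

(Groups numbered youngest = 1 to oldest = 7.)
After projecting period 1:
Births: 12200 × 0.42 = 5124  |  15000 × 0.327 = 4905  |  3100 × 0.372 = 1153 → 11182
Group 2: 6000 × 0.976 = 5856
Group 3: 12000 × 0.975 = 11700
Group 4: 12200 × 0.963 = 11749
Group 5: 15000 × 0.974 = 14610
Group 6: 3100 × 0.931 = 2886
Group 7: 13600 × 0.958 = 13029
Net migration: Group 3 + 100 → 11800; Group 5 − 360 → 14250
Population now: 0–9=11182, 10–19=5856, 20–29=11800, 30–39=11749, 40–49=14250, 50–59=2886, 60–69=13029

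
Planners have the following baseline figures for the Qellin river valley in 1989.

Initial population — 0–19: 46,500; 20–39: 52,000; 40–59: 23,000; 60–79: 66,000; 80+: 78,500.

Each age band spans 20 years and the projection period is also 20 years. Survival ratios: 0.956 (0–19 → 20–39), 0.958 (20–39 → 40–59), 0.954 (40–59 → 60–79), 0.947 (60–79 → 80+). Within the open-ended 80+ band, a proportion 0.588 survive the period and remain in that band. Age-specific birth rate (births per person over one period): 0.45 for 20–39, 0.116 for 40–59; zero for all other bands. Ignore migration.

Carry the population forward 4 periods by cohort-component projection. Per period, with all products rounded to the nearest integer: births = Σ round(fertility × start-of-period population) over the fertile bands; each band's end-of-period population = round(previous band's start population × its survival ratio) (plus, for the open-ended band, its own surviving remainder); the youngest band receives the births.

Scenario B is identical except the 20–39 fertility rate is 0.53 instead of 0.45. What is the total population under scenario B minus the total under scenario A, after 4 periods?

After projecting period 1:
Births: 52000 × 0.45 = 23400 ; 23000 × 0.116 = 2668 — total 26068
20–39: 46500 × 0.956 = 44454
40–59: 52000 × 0.958 = 49816
60–79: 23000 × 0.954 = 21942
80+: 66000 × 0.947 + 78500 × 0.588 = 62502 + 46158 = 108660
Giving 26068 / 44454 / 49816 / 21942 / 108660.
After projecting period 2:
Births: 44454 × 0.45 = 20004 ; 49816 × 0.116 = 5779 — total 25783
20–39: 26068 × 0.956 = 24921
40–59: 44454 × 0.958 = 42587
60–79: 49816 × 0.954 = 47524
80+: 21942 × 0.947 + 108660 × 0.588 = 20779 + 63892 = 84671
Giving 25783 / 24921 / 42587 / 47524 / 84671.
After projecting period 3:
Births: 24921 × 0.45 = 11214 ; 42587 × 0.116 = 4940 — total 16154
20–39: 25783 × 0.956 = 24649
40–59: 24921 × 0.958 = 23874
60–79: 42587 × 0.954 = 40628
80+: 47524 × 0.947 + 84671 × 0.588 = 45005 + 49787 = 94792
Giving 16154 / 24649 / 23874 / 40628 / 94792.
After projecting period 4:
Births: 24649 × 0.45 = 11092 ; 23874 × 0.116 = 2769 — total 13861
20–39: 16154 × 0.956 = 15443
40–59: 24649 × 0.958 = 23614
60–79: 23874 × 0.954 = 22776
80+: 40628 × 0.947 + 94792 × 0.588 = 38475 + 55738 = 94213
Giving 13861 / 15443 / 23614 / 22776 / 94213.
Scenario A total after 4 periods: 169907
Scenario B projection —
After projecting period 1:
Births: 52000 × 0.53 = 27560 ; 23000 × 0.116 = 2668 — total 30228
20–39: 46500 × 0.956 = 44454
40–59: 52000 × 0.958 = 49816
60–79: 23000 × 0.954 = 21942
80+: 66000 × 0.947 + 78500 × 0.588 = 62502 + 46158 = 108660
Giving 30228 / 44454 / 49816 / 21942 / 108660.
After projecting period 2:
Births: 44454 × 0.53 = 23561 ; 49816 × 0.116 = 5779 — total 29340
20–39: 30228 × 0.956 = 28898
40–59: 44454 × 0.958 = 42587
60–79: 49816 × 0.954 = 47524
80+: 21942 × 0.947 + 108660 × 0.588 = 20779 + 63892 = 84671
Giving 29340 / 28898 / 42587 / 47524 / 84671.
After projecting period 3:
Births: 28898 × 0.53 = 15316 ; 42587 × 0.116 = 4940 — total 20256
20–39: 29340 × 0.956 = 28049
40–59: 28898 × 0.958 = 27684
60–79: 42587 × 0.954 = 40628
80+: 47524 × 0.947 + 84671 × 0.588 = 45005 + 49787 = 94792
Giving 20256 / 28049 / 27684 / 40628 / 94792.
After projecting period 4:
Births: 28049 × 0.53 = 14866 ; 27684 × 0.116 = 3211 — total 18077
20–39: 20256 × 0.956 = 19365
40–59: 28049 × 0.958 = 26871
60–79: 27684 × 0.954 = 26411
80+: 40628 × 0.947 + 94792 × 0.588 = 38475 + 55738 = 94213
Giving 18077 / 19365 / 26871 / 26411 / 94213.
Scenario B total after 4 periods: 184937
Difference B − A = 184937 − 169907 = 15030

15030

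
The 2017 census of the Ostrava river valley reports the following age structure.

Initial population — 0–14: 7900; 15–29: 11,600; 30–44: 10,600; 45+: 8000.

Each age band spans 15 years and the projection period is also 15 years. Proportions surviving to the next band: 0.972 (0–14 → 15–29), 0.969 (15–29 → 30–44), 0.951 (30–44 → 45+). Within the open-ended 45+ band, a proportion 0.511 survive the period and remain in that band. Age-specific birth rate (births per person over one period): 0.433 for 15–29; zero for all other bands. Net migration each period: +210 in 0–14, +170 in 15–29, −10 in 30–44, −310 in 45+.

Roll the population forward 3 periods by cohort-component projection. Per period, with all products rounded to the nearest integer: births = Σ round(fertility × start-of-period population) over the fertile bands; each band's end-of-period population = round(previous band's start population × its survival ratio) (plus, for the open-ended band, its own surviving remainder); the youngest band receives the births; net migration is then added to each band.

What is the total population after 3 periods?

Let band 1 be 0–14 through band 4 = 45+.
Period 1:
Births: 11600 * 0.433 = 5023
Band 2: 7900 * 0.972 = 7679
Band 3: 11600 * 0.969 = 11240
Band 4: 10600 * 0.951 + 8000 * 0.511 = 10081 + 4088 = 14169
Net migration: Band 1 + 210 → 5233; Band 2 + 170 → 7849; Band 3 − 10 → 11230; Band 4 − 310 → 13859
Giving 5233 / 7849 / 11230 / 13859.
Period 2:
Births: 7849 * 0.433 = 3399
Band 2: 5233 * 0.972 = 5086
Band 3: 7849 * 0.969 = 7606
Band 4: 11230 * 0.951 + 13859 * 0.511 = 10680 + 7082 = 17762
Net migration: Band 1 + 210 → 3609; Band 2 + 170 → 5256; Band 3 − 10 → 7596; Band 4 − 310 → 17452
Giving 3609 / 5256 / 7596 / 17452.
Period 3:
Births: 5256 * 0.433 = 2276
Band 2: 3609 * 0.972 = 3508
Band 3: 5256 * 0.969 = 5093
Band 4: 7596 * 0.951 + 17452 * 0.511 = 7224 + 8918 = 16142
Net migration: Band 1 + 210 → 2486; Band 2 + 170 → 3678; Band 3 − 10 → 5083; Band 4 − 310 → 15832
Giving 2486 / 3678 / 5083 / 15832.
Total after period 3: 2486 + 3678 + 5083 + 15832 = 27079

27079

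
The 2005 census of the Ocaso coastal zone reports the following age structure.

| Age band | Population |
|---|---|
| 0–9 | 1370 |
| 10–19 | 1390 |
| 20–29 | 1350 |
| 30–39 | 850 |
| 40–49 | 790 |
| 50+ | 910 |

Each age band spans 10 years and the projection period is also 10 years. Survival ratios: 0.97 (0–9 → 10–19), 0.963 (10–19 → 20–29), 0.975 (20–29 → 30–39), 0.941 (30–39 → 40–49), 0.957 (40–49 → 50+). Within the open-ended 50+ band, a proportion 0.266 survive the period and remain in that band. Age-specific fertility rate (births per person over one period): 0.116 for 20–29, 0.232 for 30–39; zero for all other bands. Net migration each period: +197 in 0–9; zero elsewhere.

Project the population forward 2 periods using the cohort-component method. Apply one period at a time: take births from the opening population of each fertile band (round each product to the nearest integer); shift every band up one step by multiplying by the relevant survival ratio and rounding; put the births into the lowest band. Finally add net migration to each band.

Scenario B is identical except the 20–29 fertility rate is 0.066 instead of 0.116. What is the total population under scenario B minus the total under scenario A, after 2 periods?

-132

(Groups numbered youngest = 1 to oldest = 6.)
Period 1:
Births: 1350 * 0.116 = 157, 850 * 0.232 = 197 → 354
Group 2: 1370 * 0.97 = 1329
Group 3: 1390 * 0.963 = 1339
Group 4: 1350 * 0.975 = 1316
Group 5: 850 * 0.941 = 800
Group 6: 790 * 0.957 + 910 * 0.266 = 756 + 242 = 998
Net migration: Group 1 + 197 → 551
End of period: [551, 1329, 1339, 1316, 800, 998]
Period 2:
Births: 1339 * 0.116 = 155, 1316 * 0.232 = 305 → 460
Group 2: 551 * 0.97 = 534
Group 3: 1329 * 0.963 = 1280
Group 4: 1339 * 0.975 = 1306
Group 5: 1316 * 0.941 = 1238
Group 6: 800 * 0.957 + 998 * 0.266 = 766 + 265 = 1031
Net migration: Group 1 + 197 → 657
End of period: [657, 534, 1280, 1306, 1238, 1031]
Scenario A total after 2 periods: 6046
Scenario B projection —
Period 1:
Births: 1350 * 0.066 = 89, 850 * 0.232 = 197 → 286
Group 2: 1370 * 0.97 = 1329
Group 3: 1390 * 0.963 = 1339
Group 4: 1350 * 0.975 = 1316
Group 5: 850 * 0.941 = 800
Group 6: 790 * 0.957 + 910 * 0.266 = 756 + 242 = 998
Net migration: Group 1 + 197 → 483
End of period: [483, 1329, 1339, 1316, 800, 998]
Period 2:
Births: 1339 * 0.066 = 88, 1316 * 0.232 = 305 → 393
Group 2: 483 * 0.97 = 469
Group 3: 1329 * 0.963 = 1280
Group 4: 1339 * 0.975 = 1306
Group 5: 1316 * 0.941 = 1238
Group 6: 800 * 0.957 + 998 * 0.266 = 766 + 265 = 1031
Net migration: Group 1 + 197 → 590
End of period: [590, 469, 1280, 1306, 1238, 1031]
Scenario B total after 2 periods: 5914
Difference B − A = 5914 − 6046 = -132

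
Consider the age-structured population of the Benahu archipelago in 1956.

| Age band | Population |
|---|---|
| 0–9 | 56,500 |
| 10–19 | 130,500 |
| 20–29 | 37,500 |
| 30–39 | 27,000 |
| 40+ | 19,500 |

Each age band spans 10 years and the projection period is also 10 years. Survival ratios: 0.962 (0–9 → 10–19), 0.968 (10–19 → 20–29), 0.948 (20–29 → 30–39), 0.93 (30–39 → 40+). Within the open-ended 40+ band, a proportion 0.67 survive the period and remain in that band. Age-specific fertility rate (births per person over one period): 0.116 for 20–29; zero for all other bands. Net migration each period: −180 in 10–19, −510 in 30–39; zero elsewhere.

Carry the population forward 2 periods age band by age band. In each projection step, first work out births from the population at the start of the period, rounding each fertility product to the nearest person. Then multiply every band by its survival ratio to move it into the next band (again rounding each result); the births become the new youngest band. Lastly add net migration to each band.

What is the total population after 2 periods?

248507

[period 1]
Births: 37500 * 0.116 = 4350
10–19: 56500 * 0.962 = 54353
20–29: 130500 * 0.968 = 126324
30–39: 37500 * 0.948 = 35550
40+: 27000 * 0.93 + 19500 * 0.67 = 25110 + 13065 = 38175
Net migration: 10–19 − 180 → 54173; 30–39 − 510 → 35040
End of period: [4350, 54173, 126324, 35040, 38175]
[period 2]
Births: 126324 * 0.116 = 14654
10–19: 4350 * 0.962 = 4185
20–29: 54173 * 0.968 = 52439
30–39: 126324 * 0.948 = 119755
40+: 35040 * 0.93 + 38175 * 0.67 = 32587 + 25577 = 58164
Net migration: 10–19 − 180 → 4005; 30–39 − 510 → 119245
End of period: [14654, 4005, 52439, 119245, 58164]
Total after period 2: 14654 + 4005 + 52439 + 119245 + 58164 = 248507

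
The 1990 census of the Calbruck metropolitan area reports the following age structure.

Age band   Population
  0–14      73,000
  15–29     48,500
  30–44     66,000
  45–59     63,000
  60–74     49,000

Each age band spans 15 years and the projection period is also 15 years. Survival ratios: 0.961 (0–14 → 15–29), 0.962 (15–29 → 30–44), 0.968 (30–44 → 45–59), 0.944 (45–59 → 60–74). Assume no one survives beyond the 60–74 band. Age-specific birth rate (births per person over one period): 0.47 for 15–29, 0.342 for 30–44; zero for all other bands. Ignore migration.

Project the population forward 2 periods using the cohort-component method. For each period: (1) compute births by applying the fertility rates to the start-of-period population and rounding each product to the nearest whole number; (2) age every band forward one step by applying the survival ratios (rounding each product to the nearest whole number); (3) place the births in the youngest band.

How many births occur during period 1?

45367

After projecting period 1:
Births: 48500 × 0.47 = 22795, 66000 × 0.342 = 22572 → total 45367
15–29: 73000 × 0.961 = 70153
30–44: 48500 × 0.962 = 46657
45–59: 66000 × 0.968 = 63888
60–74: 63000 × 0.944 = 59472
→ [45367, 70153, 46657, 63888, 59472]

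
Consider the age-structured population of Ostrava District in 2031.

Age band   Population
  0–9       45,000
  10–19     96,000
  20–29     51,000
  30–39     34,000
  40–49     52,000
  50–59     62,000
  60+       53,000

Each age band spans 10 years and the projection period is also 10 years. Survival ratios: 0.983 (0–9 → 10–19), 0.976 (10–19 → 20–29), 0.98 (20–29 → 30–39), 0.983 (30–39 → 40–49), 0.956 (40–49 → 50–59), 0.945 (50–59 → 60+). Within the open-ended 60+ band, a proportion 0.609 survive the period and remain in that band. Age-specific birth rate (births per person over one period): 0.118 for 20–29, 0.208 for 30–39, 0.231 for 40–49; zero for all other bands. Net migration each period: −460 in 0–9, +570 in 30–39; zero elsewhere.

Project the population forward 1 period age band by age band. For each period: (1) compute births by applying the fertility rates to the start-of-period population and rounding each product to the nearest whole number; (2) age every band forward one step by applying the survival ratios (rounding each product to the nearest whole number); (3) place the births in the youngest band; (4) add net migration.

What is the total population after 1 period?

387124

(Bands numbered youngest = 1 to oldest = 7.)
Period 1.
Births: 51000 * 0.118 = 6018, 34000 * 0.208 = 7072, 52000 * 0.231 = 12012 ⇒ total 25102
Band 2: 45000 * 0.983 = 44235
Band 3: 96000 * 0.976 = 93696
Band 4: 51000 * 0.98 = 49980
Band 5: 34000 * 0.983 = 33422
Band 6: 52000 * 0.956 = 49712
Band 7: 62000 * 0.945 + 53000 * 0.609 = 58590 + 32277 = 90867
Net migration: Band 1 − 460 → 24642; Band 4 + 570 → 50550
Population now: 0–9=24642, 10–19=44235, 20–29=93696, 30–39=50550, 40–49=33422, 50–59=49712, 60+=90867
Total after period 1: 24642 + 44235 + 93696 + 50550 + 33422 + 49712 + 90867 = 387124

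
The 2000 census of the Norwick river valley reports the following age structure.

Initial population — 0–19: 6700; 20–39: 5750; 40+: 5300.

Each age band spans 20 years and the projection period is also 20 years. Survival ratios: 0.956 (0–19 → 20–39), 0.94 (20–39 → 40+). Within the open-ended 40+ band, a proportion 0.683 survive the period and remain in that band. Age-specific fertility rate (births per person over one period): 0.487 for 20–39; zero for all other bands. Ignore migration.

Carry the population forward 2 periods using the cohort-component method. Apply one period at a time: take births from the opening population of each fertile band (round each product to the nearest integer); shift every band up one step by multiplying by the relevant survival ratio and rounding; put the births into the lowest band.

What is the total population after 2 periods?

17981

Period 1.
Births: 5750 × 0.487 = 2800
20–39: 6700 × 0.956 = 6405
40+: 5750 × 0.94 + 5300 × 0.683 = 5405 + 3620 = 9025
→ [2800, 6405, 9025]
Period 2.
Births: 6405 × 0.487 = 3119
20–39: 2800 × 0.956 = 2677
40+: 6405 × 0.94 + 9025 × 0.683 = 6021 + 6164 = 12185
→ [3119, 2677, 12185]
Total after period 2: 3119 + 2677 + 12185 = 17981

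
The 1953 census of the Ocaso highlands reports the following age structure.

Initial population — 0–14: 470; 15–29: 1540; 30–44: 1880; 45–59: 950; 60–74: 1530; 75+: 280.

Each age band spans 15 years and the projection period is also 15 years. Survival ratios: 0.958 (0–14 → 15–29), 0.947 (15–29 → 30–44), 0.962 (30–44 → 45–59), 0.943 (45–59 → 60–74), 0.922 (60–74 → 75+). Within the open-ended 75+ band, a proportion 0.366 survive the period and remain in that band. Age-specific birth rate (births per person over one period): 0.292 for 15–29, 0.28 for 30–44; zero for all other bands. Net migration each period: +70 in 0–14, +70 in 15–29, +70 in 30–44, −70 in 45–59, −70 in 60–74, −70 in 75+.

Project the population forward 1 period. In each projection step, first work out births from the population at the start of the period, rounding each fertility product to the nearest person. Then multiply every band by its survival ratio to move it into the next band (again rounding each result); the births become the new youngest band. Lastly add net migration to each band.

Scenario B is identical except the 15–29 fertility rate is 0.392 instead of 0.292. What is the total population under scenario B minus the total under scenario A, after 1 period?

154

Period 1:
Births: 1540 × 0.292 = 450 ; 1880 × 0.28 = 526 ⇒ total 976
15–29: 470 × 0.958 = 450
30–44: 1540 × 0.947 = 1458
45–59: 1880 × 0.962 = 1809
60–74: 950 × 0.943 = 896
75+: 1530 × 0.922 + 280 × 0.366 = 1411 + 102 = 1513
Net migration: 0–14 + 70 → 1046; 15–29 + 70 → 520; 30–44 + 70 → 1528; 45–59 − 70 → 1739; 60–74 − 70 → 826; 75+ − 70 → 1443
→ [1046, 520, 1528, 1739, 826, 1443]
Scenario A total after 1 period: 7102
Scenario B projection —
Period 1:
Births: 1540 × 0.392 = 604 ; 1880 × 0.28 = 526 ⇒ total 1130
15–29: 470 × 0.958 = 450
30–44: 1540 × 0.947 = 1458
45–59: 1880 × 0.962 = 1809
60–74: 950 × 0.943 = 896
75+: 1530 × 0.922 + 280 × 0.366 = 1411 + 102 = 1513
Net migration: 0–14 + 70 → 1200; 15–29 + 70 → 520; 30–44 + 70 → 1528; 45–59 − 70 → 1739; 60–74 − 70 → 826; 75+ − 70 → 1443
→ [1200, 520, 1528, 1739, 826, 1443]
Scenario B total after 1 period: 7256
Difference B − A = 7256 − 7102 = 154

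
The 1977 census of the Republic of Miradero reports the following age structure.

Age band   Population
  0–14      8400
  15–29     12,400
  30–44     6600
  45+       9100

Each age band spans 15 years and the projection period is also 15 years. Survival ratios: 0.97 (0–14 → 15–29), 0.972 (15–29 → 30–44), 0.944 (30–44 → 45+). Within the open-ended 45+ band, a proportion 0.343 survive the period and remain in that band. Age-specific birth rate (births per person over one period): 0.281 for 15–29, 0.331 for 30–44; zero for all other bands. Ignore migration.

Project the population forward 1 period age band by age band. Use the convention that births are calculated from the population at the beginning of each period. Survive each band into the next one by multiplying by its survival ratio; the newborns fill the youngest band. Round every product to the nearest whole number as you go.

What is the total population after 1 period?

Period 1.
Births: 12400 × 0.281 = 3484, 6600 × 0.331 = 2185 → 5669
15–29: 8400 × 0.97 = 8148
30–44: 12400 × 0.972 = 12053
45+: 6600 × 0.944 + 9100 × 0.343 = 6230 + 3121 = 9351
Giving 5669 / 8148 / 12053 / 9351.
Total after period 1: 5669 + 8148 + 12053 + 9351 = 35221

35221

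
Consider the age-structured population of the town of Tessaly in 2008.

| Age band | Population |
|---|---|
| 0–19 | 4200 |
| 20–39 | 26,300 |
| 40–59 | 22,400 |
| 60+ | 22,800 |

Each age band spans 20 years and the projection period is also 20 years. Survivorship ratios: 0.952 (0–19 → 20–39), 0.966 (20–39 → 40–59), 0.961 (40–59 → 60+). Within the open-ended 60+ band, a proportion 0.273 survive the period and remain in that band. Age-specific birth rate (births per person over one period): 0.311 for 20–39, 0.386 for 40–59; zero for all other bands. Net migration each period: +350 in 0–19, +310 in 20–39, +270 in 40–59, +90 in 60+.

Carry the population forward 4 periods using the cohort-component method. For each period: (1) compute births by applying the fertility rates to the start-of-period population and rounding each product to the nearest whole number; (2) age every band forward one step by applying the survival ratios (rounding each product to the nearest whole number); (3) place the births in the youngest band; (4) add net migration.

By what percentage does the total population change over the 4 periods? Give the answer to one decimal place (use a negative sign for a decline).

-36.5

Period 1.
Births: 26300 × 0.311 = 8179  |  22400 × 0.386 = 8646 → 16825
20–39: 4200 × 0.952 = 3998
40–59: 26300 × 0.966 = 25406
60+: 22400 × 0.961 + 22800 × 0.273 = 21526 + 6224 = 27750
Net migration: 0–19 + 350 → 17175; 20–39 + 310 → 4308; 40–59 + 270 → 25676; 60+ + 90 → 27840
End of period: [17175, 4308, 25676, 27840]
Period 2.
Births: 4308 × 0.311 = 1340  |  25676 × 0.386 = 9911 → 11251
20–39: 17175 × 0.952 = 16351
40–59: 4308 × 0.966 = 4162
60+: 25676 × 0.961 + 27840 × 0.273 = 24675 + 7600 = 32275
Net migration: 0–19 + 350 → 11601; 20–39 + 310 → 16661; 40–59 + 270 → 4432; 60+ + 90 → 32365
End of period: [11601, 16661, 4432, 32365]
Period 3.
Births: 16661 × 0.311 = 5182  |  4432 × 0.386 = 1711 → 6893
20–39: 11601 × 0.952 = 11044
40–59: 16661 × 0.966 = 16095
60+: 4432 × 0.961 + 32365 × 0.273 = 4259 + 8836 = 13095
Net migration: 0–19 + 350 → 7243; 20–39 + 310 → 11354; 40–59 + 270 → 16365; 60+ + 90 → 13185
End of period: [7243, 11354, 16365, 13185]
Period 4.
Births: 11354 × 0.311 = 3531  |  16365 × 0.386 = 6317 → 9848
20–39: 7243 × 0.952 = 6895
40–59: 11354 × 0.966 = 10968
60+: 16365 × 0.961 + 13185 × 0.273 = 15727 + 3600 = 19327
Net migration: 0–19 + 350 → 10198; 20–39 + 310 → 7205; 40–59 + 270 → 11238; 60+ + 90 → 19417
End of period: [10198, 7205, 11238, 19417]
Total: 75700 → 48058; change = -27642; percentage change = -36.5%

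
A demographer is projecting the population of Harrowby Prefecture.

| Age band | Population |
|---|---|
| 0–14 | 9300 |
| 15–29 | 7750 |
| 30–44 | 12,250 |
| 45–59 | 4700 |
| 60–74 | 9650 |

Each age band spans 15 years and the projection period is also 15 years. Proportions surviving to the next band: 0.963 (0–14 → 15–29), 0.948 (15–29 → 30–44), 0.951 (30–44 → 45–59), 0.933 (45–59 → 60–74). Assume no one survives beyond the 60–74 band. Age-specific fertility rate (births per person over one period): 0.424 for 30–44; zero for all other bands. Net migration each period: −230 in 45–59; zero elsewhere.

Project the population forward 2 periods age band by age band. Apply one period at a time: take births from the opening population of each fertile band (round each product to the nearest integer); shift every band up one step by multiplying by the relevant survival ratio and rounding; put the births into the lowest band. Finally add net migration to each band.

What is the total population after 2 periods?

— Period 1 —
Births: 12250 × 0.424 = 5194
15–29: 9300 × 0.963 = 8956
30–44: 7750 × 0.948 = 7347
45–59: 12250 × 0.951 = 11650
60–74: 4700 × 0.933 = 4385
Net migration: 45–59 − 230 → 11420
Population now: 0–14=5194, 15–29=8956, 30–44=7347, 45–59=11420, 60–74=4385
— Period 2 —
Births: 7347 × 0.424 = 3115
15–29: 5194 × 0.963 = 5002
30–44: 8956 × 0.948 = 8490
45–59: 7347 × 0.951 = 6987
60–74: 11420 × 0.933 = 10655
Net migration: 45–59 − 230 → 6757
Population now: 0–14=3115, 15–29=5002, 30–44=8490, 45–59=6757, 60–74=10655
Total after period 2: 3115 + 5002 + 8490 + 6757 + 10655 = 34019

34019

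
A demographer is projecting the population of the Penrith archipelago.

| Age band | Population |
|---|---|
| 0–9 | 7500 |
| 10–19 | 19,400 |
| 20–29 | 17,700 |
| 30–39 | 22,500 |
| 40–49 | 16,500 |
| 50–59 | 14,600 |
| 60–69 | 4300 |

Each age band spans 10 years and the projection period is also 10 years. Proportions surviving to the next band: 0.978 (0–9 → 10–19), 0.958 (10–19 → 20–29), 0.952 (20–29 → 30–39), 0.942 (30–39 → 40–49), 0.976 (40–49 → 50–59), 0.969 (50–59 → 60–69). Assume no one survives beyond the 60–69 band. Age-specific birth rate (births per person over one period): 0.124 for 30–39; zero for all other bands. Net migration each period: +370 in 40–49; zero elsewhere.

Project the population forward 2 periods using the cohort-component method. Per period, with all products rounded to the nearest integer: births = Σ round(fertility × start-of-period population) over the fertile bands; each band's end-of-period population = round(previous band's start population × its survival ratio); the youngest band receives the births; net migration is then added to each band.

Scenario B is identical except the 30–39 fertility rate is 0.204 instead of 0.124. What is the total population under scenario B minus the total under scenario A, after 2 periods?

3108

Let band 1 be 0–9 through band 7 = 60–69.
After projecting period 1:
Births: 22500 × 0.124 = 2790
Band 2: 7500 × 0.978 = 7335
Band 3: 19400 × 0.958 = 18585
Band 4: 17700 × 0.952 = 16850
Band 5: 22500 × 0.942 = 21195
Band 6: 16500 × 0.976 = 16104
Band 7: 14600 × 0.969 = 14147
Net migration: Band 5 + 370 → 21565
End of period: [2790, 7335, 18585, 16850, 21565, 16104, 14147]
After projecting period 2:
Births: 16850 × 0.124 = 2089
Band 2: 2790 × 0.978 = 2729
Band 3: 7335 × 0.958 = 7027
Band 4: 18585 × 0.952 = 17693
Band 5: 16850 × 0.942 = 15873
Band 6: 21565 × 0.976 = 21047
Band 7: 16104 × 0.969 = 15605
Net migration: Band 5 + 370 → 16243
End of period: [2089, 2729, 7027, 17693, 16243, 21047, 15605]
Scenario A total after 2 periods: 82433
Scenario B projection —
After projecting period 1:
Births: 22500 × 0.204 = 4590
Band 2: 7500 × 0.978 = 7335
Band 3: 19400 × 0.958 = 18585
Band 4: 17700 × 0.952 = 16850
Band 5: 22500 × 0.942 = 21195
Band 6: 16500 × 0.976 = 16104
Band 7: 14600 × 0.969 = 14147
Net migration: Band 5 + 370 → 21565
End of period: [4590, 7335, 18585, 16850, 21565, 16104, 14147]
After projecting period 2:
Births: 16850 × 0.204 = 3437
Band 2: 4590 × 0.978 = 4489
Band 3: 7335 × 0.958 = 7027
Band 4: 18585 × 0.952 = 17693
Band 5: 16850 × 0.942 = 15873
Band 6: 21565 × 0.976 = 21047
Band 7: 16104 × 0.969 = 15605
Net migration: Band 5 + 370 → 16243
End of period: [3437, 4489, 7027, 17693, 16243, 21047, 15605]
Scenario B total after 2 periods: 85541
Difference B − A = 85541 − 82433 = 3108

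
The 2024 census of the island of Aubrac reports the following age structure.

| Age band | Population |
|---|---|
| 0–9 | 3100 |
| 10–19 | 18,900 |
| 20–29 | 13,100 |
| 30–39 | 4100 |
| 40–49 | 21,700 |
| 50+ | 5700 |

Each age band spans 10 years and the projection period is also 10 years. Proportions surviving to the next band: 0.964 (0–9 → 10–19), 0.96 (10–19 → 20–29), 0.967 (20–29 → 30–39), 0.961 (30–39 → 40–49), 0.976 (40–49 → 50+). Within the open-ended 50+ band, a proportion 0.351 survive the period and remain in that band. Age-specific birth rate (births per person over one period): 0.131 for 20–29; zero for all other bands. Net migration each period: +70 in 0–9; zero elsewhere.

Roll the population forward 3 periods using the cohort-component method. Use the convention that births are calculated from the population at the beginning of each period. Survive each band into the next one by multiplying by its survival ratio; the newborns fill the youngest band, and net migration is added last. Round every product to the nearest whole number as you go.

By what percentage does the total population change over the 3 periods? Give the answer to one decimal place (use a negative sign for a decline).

-39.7

Let band 1 be 0–9 through band 6 = 50+.
Period 1:
Births: 13100 * 0.131 = 1716
Band 2: 3100 * 0.964 = 2988
Band 3: 18900 * 0.96 = 18144
Band 4: 13100 * 0.967 = 12668
Band 5: 4100 * 0.961 = 3940
Band 6: 21700 * 0.976 + 5700 * 0.351 = 21179 + 2001 = 23180
Net migration: Band 1 + 70 → 1786
End of period: [1786, 2988, 18144, 12668, 3940, 23180]
Period 2:
Births: 18144 * 0.131 = 2377
Band 2: 1786 * 0.964 = 1722
Band 3: 2988 * 0.96 = 2868
Band 4: 18144 * 0.967 = 17545
Band 5: 12668 * 0.961 = 12174
Band 6: 3940 * 0.976 + 23180 * 0.351 = 3845 + 8136 = 11981
Net migration: Band 1 + 70 → 2447
End of period: [2447, 1722, 2868, 17545, 12174, 11981]
Period 3:
Births: 2868 * 0.131 = 376
Band 2: 2447 * 0.964 = 2359
Band 3: 1722 * 0.96 = 1653
Band 4: 2868 * 0.967 = 2773
Band 5: 17545 * 0.961 = 16861
Band 6: 12174 * 0.976 + 11981 * 0.351 = 11882 + 4205 = 16087
Net migration: Band 1 + 70 → 446
End of period: [446, 2359, 1653, 2773, 16861, 16087]
Total: 66600 → 40179; change = -26421; percentage change = -39.7%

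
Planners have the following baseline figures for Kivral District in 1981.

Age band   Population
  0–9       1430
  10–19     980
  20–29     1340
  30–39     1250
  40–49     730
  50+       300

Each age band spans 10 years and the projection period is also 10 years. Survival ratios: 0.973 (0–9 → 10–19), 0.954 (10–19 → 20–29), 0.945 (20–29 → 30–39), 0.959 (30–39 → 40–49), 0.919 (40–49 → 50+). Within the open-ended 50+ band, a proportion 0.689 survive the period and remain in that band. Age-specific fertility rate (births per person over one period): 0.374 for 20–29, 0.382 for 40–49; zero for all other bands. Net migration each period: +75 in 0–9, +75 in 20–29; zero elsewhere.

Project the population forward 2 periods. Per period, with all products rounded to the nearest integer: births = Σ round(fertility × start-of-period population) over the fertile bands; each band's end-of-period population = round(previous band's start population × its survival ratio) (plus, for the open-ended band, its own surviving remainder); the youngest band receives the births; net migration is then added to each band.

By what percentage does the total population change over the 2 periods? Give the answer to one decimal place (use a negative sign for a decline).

After projecting period 1:
Births: 1340 × 0.374 = 501  |  730 × 0.382 = 279 → total 780
10–19: 1430 × 0.973 = 1391
20–29: 980 × 0.954 = 935
30–39: 1340 × 0.945 = 1266
40–49: 1250 × 0.959 = 1199
50+: 730 × 0.919 + 300 × 0.689 = 671 + 207 = 878
Net migration: 0–9 + 75 → 855; 20–29 + 75 → 1010
Population now: 0–9=855, 10–19=1391, 20–29=1010, 30–39=1266, 40–49=1199, 50+=878
After projecting period 2:
Births: 1010 × 0.374 = 378  |  1199 × 0.382 = 458 → total 836
10–19: 855 × 0.973 = 832
20–29: 1391 × 0.954 = 1327
30–39: 1010 × 0.945 = 954
40–49: 1266 × 0.959 = 1214
50+: 1199 × 0.919 + 878 × 0.689 = 1102 + 605 = 1707
Net migration: 0–9 + 75 → 911; 20–29 + 75 → 1402
Population now: 0–9=911, 10–19=832, 20–29=1402, 30–39=954, 40–49=1214, 50+=1707
Total: 6030 → 7020; change = 990; percentage change = 16.4%

16.4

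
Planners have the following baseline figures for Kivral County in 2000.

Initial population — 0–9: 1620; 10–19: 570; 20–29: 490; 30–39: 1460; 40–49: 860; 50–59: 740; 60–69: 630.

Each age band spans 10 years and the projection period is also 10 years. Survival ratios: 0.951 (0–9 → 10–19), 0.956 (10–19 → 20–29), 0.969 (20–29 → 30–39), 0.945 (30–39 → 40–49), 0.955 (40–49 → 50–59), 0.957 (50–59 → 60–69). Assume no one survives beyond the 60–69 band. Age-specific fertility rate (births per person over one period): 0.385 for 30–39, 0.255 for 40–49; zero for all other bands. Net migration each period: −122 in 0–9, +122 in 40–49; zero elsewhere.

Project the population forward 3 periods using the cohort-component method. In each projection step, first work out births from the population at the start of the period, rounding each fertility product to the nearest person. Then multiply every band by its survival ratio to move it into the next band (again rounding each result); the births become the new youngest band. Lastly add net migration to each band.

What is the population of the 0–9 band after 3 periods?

227

(Groups numbered youngest = 1 to oldest = 7.)
Period 1.
Births: 1460 × 0.385 = 562  |  860 × 0.255 = 219 → 781
Group 2: 1620 × 0.951 = 1541
Group 3: 570 × 0.956 = 545
Group 4: 490 × 0.969 = 475
Group 5: 1460 × 0.945 = 1380
Group 6: 860 × 0.955 = 821
Group 7: 740 × 0.957 = 708
Net migration: Group 1 − 122 → 659; Group 5 + 122 → 1502
→ [659, 1541, 545, 475, 1502, 821, 708]
Period 2.
Births: 475 × 0.385 = 183  |  1502 × 0.255 = 383 → 566
Group 2: 659 × 0.951 = 627
Group 3: 1541 × 0.956 = 1473
Group 4: 545 × 0.969 = 528
Group 5: 475 × 0.945 = 449
Group 6: 1502 × 0.955 = 1434
Group 7: 821 × 0.957 = 786
Net migration: Group 1 − 122 → 444; Group 5 + 122 → 571
→ [444, 627, 1473, 528, 571, 1434, 786]
Period 3.
Births: 528 × 0.385 = 203  |  571 × 0.255 = 146 → 349
Group 2: 444 × 0.951 = 422
Group 3: 627 × 0.956 = 599
Group 4: 1473 × 0.969 = 1427
Group 5: 528 × 0.945 = 499
Group 6: 571 × 0.955 = 545
Group 7: 1434 × 0.957 = 1372
Net migration: Group 1 − 122 → 227; Group 5 + 122 → 621
→ [227, 422, 599, 1427, 621, 545, 1372]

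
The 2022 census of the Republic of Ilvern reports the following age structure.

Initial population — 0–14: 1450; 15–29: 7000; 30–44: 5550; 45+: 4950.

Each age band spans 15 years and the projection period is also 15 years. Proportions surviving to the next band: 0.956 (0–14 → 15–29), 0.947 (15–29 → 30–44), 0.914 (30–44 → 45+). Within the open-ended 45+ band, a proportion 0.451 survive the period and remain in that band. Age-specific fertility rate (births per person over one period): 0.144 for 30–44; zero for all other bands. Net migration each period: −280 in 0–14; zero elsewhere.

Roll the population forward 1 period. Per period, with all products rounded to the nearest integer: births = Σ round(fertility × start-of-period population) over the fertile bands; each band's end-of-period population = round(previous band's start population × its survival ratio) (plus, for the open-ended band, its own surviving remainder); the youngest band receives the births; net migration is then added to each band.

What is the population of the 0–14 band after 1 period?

Numbering the groups 1..4 from youngest to oldest:
Period 1:
Births: 5550 × 0.144 = 799
Group 2: 1450 × 0.956 = 1386
Group 3: 7000 × 0.947 = 6629
Group 4: 5550 × 0.914 + 4950 × 0.451 = 5073 + 2232 = 7305
Net migration: Group 1 − 280 → 519
End of period: [519, 1386, 6629, 7305]

519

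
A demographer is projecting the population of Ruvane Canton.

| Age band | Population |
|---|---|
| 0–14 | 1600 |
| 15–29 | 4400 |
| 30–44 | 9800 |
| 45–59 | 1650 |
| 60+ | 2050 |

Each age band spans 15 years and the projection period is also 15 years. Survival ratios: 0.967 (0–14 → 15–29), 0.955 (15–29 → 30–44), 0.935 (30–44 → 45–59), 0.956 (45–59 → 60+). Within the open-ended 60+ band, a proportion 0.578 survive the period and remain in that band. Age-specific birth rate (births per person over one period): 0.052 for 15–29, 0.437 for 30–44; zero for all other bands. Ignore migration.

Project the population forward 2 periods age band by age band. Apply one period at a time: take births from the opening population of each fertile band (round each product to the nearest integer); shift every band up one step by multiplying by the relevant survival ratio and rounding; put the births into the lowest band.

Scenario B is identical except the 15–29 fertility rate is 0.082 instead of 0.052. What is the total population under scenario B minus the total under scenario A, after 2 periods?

175

After projecting period 1:
Births: 4400 × 0.052 = 229, 9800 × 0.437 = 4283 → total 4512
15–29: 1600 × 0.967 = 1547
30–44: 4400 × 0.955 = 4202
45–59: 9800 × 0.935 = 9163
60+: 1650 × 0.956 + 2050 × 0.578 = 1577 + 1185 = 2762
End of period: [4512, 1547, 4202, 9163, 2762]
After projecting period 2:
Births: 1547 × 0.052 = 80, 4202 × 0.437 = 1836 → total 1916
15–29: 4512 × 0.967 = 4363
30–44: 1547 × 0.955 = 1477
45–59: 4202 × 0.935 = 3929
60+: 9163 × 0.956 + 2762 × 0.578 = 8760 + 1596 = 10356
End of period: [1916, 4363, 1477, 3929, 10356]
Scenario A total after 2 periods: 22041
Scenario B projection —
After projecting period 1:
Births: 4400 × 0.082 = 361, 9800 × 0.437 = 4283 → total 4644
15–29: 1600 × 0.967 = 1547
30–44: 4400 × 0.955 = 4202
45–59: 9800 × 0.935 = 9163
60+: 1650 × 0.956 + 2050 × 0.578 = 1577 + 1185 = 2762
End of period: [4644, 1547, 4202, 9163, 2762]
After projecting period 2:
Births: 1547 × 0.082 = 127, 4202 × 0.437 = 1836 → total 1963
15–29: 4644 × 0.967 = 4491
30–44: 1547 × 0.955 = 1477
45–59: 4202 × 0.935 = 3929
60+: 9163 × 0.956 + 2762 × 0.578 = 8760 + 1596 = 10356
End of period: [1963, 4491, 1477, 3929, 10356]
Scenario B total after 2 periods: 22216
Difference B − A = 22216 − 22041 = 175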